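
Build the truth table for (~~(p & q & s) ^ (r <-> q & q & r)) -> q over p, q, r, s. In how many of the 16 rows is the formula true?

12

p | q | r | s || (p & q & s) | ~(p & q & s) | ~~(p & q & s) | (q & q & r) | (r <-> (q & q & r)) | φ
0 | 0 | 0 | 0 ||      0      |      1       |       0       |      0      |          1          | 0
0 | 0 | 0 | 1 ||      0      |      1       |       0       |      0      |          1          | 0
0 | 0 | 1 | 0 ||      0      |      1       |       0       |      0      |          0          | 1
0 | 0 | 1 | 1 ||      0      |      1       |       0       |      0      |          0          | 1
0 | 1 | 0 | 0 ||      0      |      1       |       0       |      0      |          1          | 1
0 | 1 | 0 | 1 ||      0      |      1       |       0       |      0      |          1          | 1
0 | 1 | 1 | 0 ||      0      |      1       |       0       |      1      |          1          | 1
0 | 1 | 1 | 1 ||      0      |      1       |       0       |      1      |          1          | 1
1 | 0 | 0 | 0 ||      0      |      1       |       0       |      0      |          1          | 0
1 | 0 | 0 | 1 ||      0      |      1       |       0       |      0      |          1          | 0
1 | 0 | 1 | 0 ||      0      |      1       |       0       |      0      |          0          | 1
1 | 0 | 1 | 1 ||      0      |      1       |       0       |      0      |          0          | 1
1 | 1 | 0 | 0 ||      0      |      1       |       0       |      0      |          1          | 1
1 | 1 | 0 | 1 ||      1      |      0       |       1       |      0      |          1          | 1
1 | 1 | 1 | 0 ||      0      |      1       |       0       |      1      |          1          | 1
1 | 1 | 1 | 1 ||      1      |      0       |       1       |      1      |          1          | 1
The formula is true on 12 of the 16 rows.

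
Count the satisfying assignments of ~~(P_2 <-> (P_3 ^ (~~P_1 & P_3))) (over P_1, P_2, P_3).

4

P_1 | P_2 | P_3 || ~P_1 | ~~P_1 | (~~P_1 & P_3) | (P_3 ^ (~~P_1 & P_3)) | φ
 1  |  1  |  1  ||  0   |   1   |       1       |           0           | 0
 1  |  1  |  0  ||  0   |   1   |       0       |           0           | 0
 1  |  0  |  1  ||  0   |   1   |       1       |           0           | 1
 1  |  0  |  0  ||  0   |   1   |       0       |           0           | 1
 0  |  1  |  1  ||  1   |   0   |       0       |           1           | 1
 0  |  1  |  0  ||  1   |   0   |       0       |           0           | 0
 0  |  0  |  1  ||  1   |   0   |       0       |           1           | 0
 0  |  0  |  0  ||  1   |   0   |       0       |           0           | 1
The formula is true on 4 of the 8 rows.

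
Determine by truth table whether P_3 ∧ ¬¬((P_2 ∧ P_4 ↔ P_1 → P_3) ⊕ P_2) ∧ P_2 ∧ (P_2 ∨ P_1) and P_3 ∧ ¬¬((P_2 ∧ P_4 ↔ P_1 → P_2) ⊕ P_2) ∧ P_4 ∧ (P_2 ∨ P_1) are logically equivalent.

P_1 | P_2 | P_3 | P_4 | φ | ψ
--- | --- | --- | --- | - | -
 1  |  1  |  1  |  1  | 0 | 0
 1  |  1  |  1  |  0  | 1 | 0
 1  |  1  |  0  |  1  | 0 | 0
 1  |  1  |  0  |  0  | 0 | 0
 1  |  0  |  1  |  1  | 0 | 1
 1  |  0  |  1  |  0  | 0 | 0
 1  |  0  |  0  |  1  | 0 | 0
 1  |  0  |  0  |  0  | 0 | 0
 0  |  1  |  1  |  1  | 0 | 0
 0  |  1  |  1  |  0  | 1 | 0
 0  |  1  |  0  |  1  | 0 | 0
 0  |  1  |  0  |  0  | 0 | 0
 0  |  0  |  1  |  1  | 0 | 0
 0  |  0  |  1  |  0  | 0 | 0
 0  |  0  |  0  |  1  | 0 | 0
 0  |  0  |  0  |  0  | 0 | 0
The columns differ at P_1=1, P_2=1, P_3=1, P_4=0 (φ=1, ψ=0), so they are not equivalent.

not equivalent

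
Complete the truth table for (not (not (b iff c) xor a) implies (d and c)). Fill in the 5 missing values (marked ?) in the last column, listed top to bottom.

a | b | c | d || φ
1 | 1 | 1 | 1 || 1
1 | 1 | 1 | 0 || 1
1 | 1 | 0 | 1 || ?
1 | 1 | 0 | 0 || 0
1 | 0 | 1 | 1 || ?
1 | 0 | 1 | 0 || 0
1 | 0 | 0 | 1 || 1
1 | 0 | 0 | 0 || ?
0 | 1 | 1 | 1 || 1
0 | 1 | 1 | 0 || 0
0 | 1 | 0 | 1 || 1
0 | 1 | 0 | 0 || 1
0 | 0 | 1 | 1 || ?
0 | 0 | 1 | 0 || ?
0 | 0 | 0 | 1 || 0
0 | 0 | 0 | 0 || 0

Row a=1, b=1, c=0, d=1: not (not (b iff c) xor a) = 1, (d and c) = 0, so the formula = 0.
Row a=1, b=0, c=1, d=1: not (not (b iff c) xor a) = 1, (d and c) = 1, so the formula = 1.
Row a=1, b=0, c=0, d=0: not (not (b iff c) xor a) = 0, (d and c) = 0, so the formula = 1.
Row a=0, b=0, c=1, d=1: not (not (b iff c) xor a) = 0, (d and c) = 1, so the formula = 1.
Row a=0, b=0, c=1, d=0: not (not (b iff c) xor a) = 0, (d and c) = 0, so the formula = 1.

0, 1, 1, 1, 1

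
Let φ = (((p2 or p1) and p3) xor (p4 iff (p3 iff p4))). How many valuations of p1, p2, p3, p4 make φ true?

2

  p1  |   p2  |   p3  |   p4  || (p2 or p1) | ((p2 or p1) and p3) | (p3 iff p4) | (p4 iff (p3 iff p4)) |   φ  
 True |  True |  True |  True ||    True    |         True        |     True    |         True         | False
 True |  True |  True | False ||    True    |         True        |    False    |         True         | False
 True |  True | False |  True ||    True    |        False        |    False    |        False         | False
 True |  True | False | False ||    True    |        False        |     True    |        False         | False
 True | False |  True |  True ||    True    |         True        |     True    |         True         | False
 True | False |  True | False ||    True    |         True        |    False    |         True         | False
 True | False | False |  True ||    True    |        False        |    False    |        False         | False
 True | False | False | False ||    True    |        False        |     True    |        False         | False
False |  True |  True |  True ||    True    |         True        |     True    |         True         | False
False |  True |  True | False ||    True    |         True        |    False    |         True         | False
False |  True | False |  True ||    True    |        False        |    False    |        False         | False
False |  True | False | False ||    True    |        False        |     True    |        False         | False
False | False |  True |  True ||   False    |        False        |     True    |         True         |  True
False | False |  True | False ||   False    |        False        |    False    |         True         |  True
False | False | False |  True ||   False    |        False        |    False    |        False         | False
False | False | False | False ||   False    |        False        |     True    |        False         | False
The formula is true on 2 of the 16 rows.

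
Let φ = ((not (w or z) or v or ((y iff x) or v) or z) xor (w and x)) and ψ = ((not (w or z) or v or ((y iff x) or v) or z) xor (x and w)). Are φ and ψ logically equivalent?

x | y | z | w | v || φ | ψ
1 | 1 | 1 | 1 | 1 || 0 | 0
1 | 1 | 1 | 1 | 0 || 0 | 0
1 | 1 | 1 | 0 | 1 || 1 | 1
1 | 1 | 1 | 0 | 0 || 1 | 1
1 | 1 | 0 | 1 | 1 || 0 | 0
1 | 1 | 0 | 1 | 0 || 0 | 0
1 | 1 | 0 | 0 | 1 || 1 | 1
1 | 1 | 0 | 0 | 0 || 1 | 1
1 | 0 | 1 | 1 | 1 || 0 | 0
1 | 0 | 1 | 1 | 0 || 0 | 0
1 | 0 | 1 | 0 | 1 || 1 | 1
1 | 0 | 1 | 0 | 0 || 1 | 1
1 | 0 | 0 | 1 | 1 || 0 | 0
1 | 0 | 0 | 1 | 0 || 1 | 1
1 | 0 | 0 | 0 | 1 || 1 | 1
1 | 0 | 0 | 0 | 0 || 1 | 1
0 | 1 | 1 | 1 | 1 || 1 | 1
0 | 1 | 1 | 1 | 0 || 1 | 1
0 | 1 | 1 | 0 | 1 || 1 | 1
0 | 1 | 1 | 0 | 0 || 1 | 1
0 | 1 | 0 | 1 | 1 || 1 | 1
0 | 1 | 0 | 1 | 0 || 0 | 0
0 | 1 | 0 | 0 | 1 || 1 | 1
0 | 1 | 0 | 0 | 0 || 1 | 1
0 | 0 | 1 | 1 | 1 || 1 | 1
0 | 0 | 1 | 1 | 0 || 1 | 1
0 | 0 | 1 | 0 | 1 || 1 | 1
0 | 0 | 1 | 0 | 0 || 1 | 1
0 | 0 | 0 | 1 | 1 || 1 | 1
0 | 0 | 0 | 1 | 0 || 1 | 1
0 | 0 | 0 | 0 | 1 || 1 | 1
0 | 0 | 0 | 0 | 0 || 1 | 1
The columns for φ and ψ agree on every row, so they are logically equivalent.

equivalent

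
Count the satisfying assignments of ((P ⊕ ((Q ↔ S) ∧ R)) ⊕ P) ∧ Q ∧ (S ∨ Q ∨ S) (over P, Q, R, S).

P | Q | R | S | (Q ↔ S) | ((Q ↔ S) ∧ R) | (P ⊕ ((Q ↔ S) ∧ R)) | ((P ⊕ ((Q ↔ S) ∧ R)) ⊕ P) | (S ∨ Q) | ((S ∨ Q) ∨ S) | φ
- | - | - | - | ------- | ------------- | ------------------- | ------------------------- | ------- | ------------- | -
T | T | T | T |    T    |       T       |          F          |             T             |    T    |       T       | T
T | T | T | F |    F    |       F       |          T          |             F             |    T    |       T       | F
T | T | F | T |    T    |       F       |          T          |             F             |    T    |       T       | F
T | T | F | F |    F    |       F       |          T          |             F             |    T    |       T       | F
T | F | T | T |    F    |       F       |          T          |             F             |    T    |       T       | F
T | F | T | F |    T    |       T       |          F          |             T             |    F    |       F       | F
T | F | F | T |    F    |       F       |          T          |             F             |    T    |       T       | F
T | F | F | F |    T    |       F       |          T          |             F             |    F    |       F       | F
F | T | T | T |    T    |       T       |          T          |             T             |    T    |       T       | T
F | T | T | F |    F    |       F       |          F          |             F             |    T    |       T       | F
F | T | F | T |    T    |       F       |          F          |             F             |    T    |       T       | F
F | T | F | F |    F    |       F       |          F          |             F             |    T    |       T       | F
F | F | T | T |    F    |       F       |          F          |             F             |    T    |       T       | F
F | F | T | F |    T    |       T       |          T          |             T             |    F    |       F       | F
F | F | F | T |    F    |       F       |          F          |             F             |    T    |       T       | F
F | F | F | F |    T    |       F       |          F          |             F             |    F    |       F       | F
The formula is true on 2 of the 16 rows.

2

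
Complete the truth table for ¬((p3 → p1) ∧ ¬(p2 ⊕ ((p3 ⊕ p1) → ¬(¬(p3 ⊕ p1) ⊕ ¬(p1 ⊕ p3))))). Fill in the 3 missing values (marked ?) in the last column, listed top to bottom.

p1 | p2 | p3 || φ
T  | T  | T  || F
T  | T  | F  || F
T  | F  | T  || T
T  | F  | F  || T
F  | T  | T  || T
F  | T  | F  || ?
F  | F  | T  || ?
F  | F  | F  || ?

F, T, T

Row p1=F, p2=T, p3=F: (p3 → p1) = T, ¬(p2 ⊕ ((p3 ⊕ p1) → ¬(¬(p3 ⊕ p1) ⊕ ¬(p1 ⊕ p3)))) = T, ((p3 → p1) ∧ ¬(p2 ⊕ ((p3 ⊕ p1) → ¬(¬(p3 ⊕ p1) ⊕ ¬(p1 ⊕ p3))))) = T, so the formula = F.
Row p1=F, p2=F, p3=T: (p3 → p1) = F, ¬(p2 ⊕ ((p3 ⊕ p1) → ¬(¬(p3 ⊕ p1) ⊕ ¬(p1 ⊕ p3)))) = F, ((p3 → p1) ∧ ¬(p2 ⊕ ((p3 ⊕ p1) → ¬(¬(p3 ⊕ p1) ⊕ ¬(p1 ⊕ p3))))) = F, so the formula = T.
Row p1=F, p2=F, p3=F: (p3 → p1) = T, ¬(p2 ⊕ ((p3 ⊕ p1) → ¬(¬(p3 ⊕ p1) ⊕ ¬(p1 ⊕ p3)))) = F, ((p3 → p1) ∧ ¬(p2 ⊕ ((p3 ⊕ p1) → ¬(¬(p3 ⊕ p1) ⊕ ¬(p1 ⊕ p3))))) = F, so the formula = T.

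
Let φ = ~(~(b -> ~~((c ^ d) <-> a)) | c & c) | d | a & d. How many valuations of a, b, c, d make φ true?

11

a  b  c  d  |  φ
T  T  T  T  |  T
T  T  T  F  |  F
T  T  F  T  |  T
T  T  F  F  |  F
T  F  T  T  |  T
T  F  T  F  |  F
T  F  F  T  |  T
T  F  F  F  |  T
F  T  T  T  |  T
F  T  T  F  |  F
F  T  F  T  |  T
F  T  F  F  |  T
F  F  T  T  |  T
F  F  T  F  |  F
F  F  F  T  |  T
F  F  F  F  |  T
The formula is true on 11 of the 16 rows.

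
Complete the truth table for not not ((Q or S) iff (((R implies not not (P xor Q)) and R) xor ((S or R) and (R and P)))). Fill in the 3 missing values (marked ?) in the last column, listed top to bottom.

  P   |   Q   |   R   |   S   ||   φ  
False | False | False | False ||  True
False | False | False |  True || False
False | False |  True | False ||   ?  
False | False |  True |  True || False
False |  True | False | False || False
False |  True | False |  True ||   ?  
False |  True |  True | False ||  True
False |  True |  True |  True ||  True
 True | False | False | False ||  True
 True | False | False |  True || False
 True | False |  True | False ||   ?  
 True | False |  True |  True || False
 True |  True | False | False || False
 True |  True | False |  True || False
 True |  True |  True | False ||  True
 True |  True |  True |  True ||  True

Row 3: ((Q or S) iff (((R implies not not (P xor Q)) and R) xor ((S or R) and (R and P)))) = True, not ((Q or S) iff (((R implies not not (P xor Q)) and R) xor ((S or R) and (R and P)))) = False, so the formula = True.
Row 6: ((Q or S) iff (((R implies not not (P xor Q)) and R) xor ((S or R) and (R and P)))) = False, not ((Q or S) iff (((R implies not not (P xor Q)) and R) xor ((S or R) and (R and P)))) = True, so the formula = False.
Row 11: ((Q or S) iff (((R implies not not (P xor Q)) and R) xor ((S or R) and (R and P)))) = True, not ((Q or S) iff (((R implies not not (P xor Q)) and R) xor ((S or R) and (R and P)))) = False, so the formula = True.

True, False, True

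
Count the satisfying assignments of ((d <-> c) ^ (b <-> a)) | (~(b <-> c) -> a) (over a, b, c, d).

14

a | b | c | d | (d <-> c) | (b <-> a) | ((d <-> c) ^ (b <-> a)) | (b <-> c) | ~(b <-> c) | (~(b <-> c) -> a) | φ
- | - | - | - | --------- | --------- | ----------------------- | --------- | ---------- | ----------------- | -
F | F | F | F |     T     |     T     |            F            |     T     |     F      |         T         | T
F | F | F | T |     F     |     T     |            T            |     T     |     F      |         T         | T
F | F | T | F |     F     |     T     |            T            |     F     |     T      |         F         | T
F | F | T | T |     T     |     T     |            F            |     F     |     T      |         F         | F
F | T | F | F |     T     |     F     |            T            |     F     |     T      |         F         | T
F | T | F | T |     F     |     F     |            F            |     F     |     T      |         F         | F
F | T | T | F |     F     |     F     |            F            |     T     |     F      |         T         | T
F | T | T | T |     T     |     F     |            T            |     T     |     F      |         T         | T
T | F | F | F |     T     |     F     |            T            |     T     |     F      |         T         | T
T | F | F | T |     F     |     F     |            F            |     T     |     F      |         T         | T
T | F | T | F |     F     |     F     |            F            |     F     |     T      |         T         | T
T | F | T | T |     T     |     F     |            T            |     F     |     T      |         T         | T
T | T | F | F |     T     |     T     |            F            |     F     |     T      |         T         | T
T | T | F | T |     F     |     T     |            T            |     F     |     T      |         T         | T
T | T | T | F |     F     |     T     |            T            |     T     |     F      |         T         | T
T | T | T | T |     T     |     T     |            F            |     T     |     F      |         T         | T
The formula is true on 14 of the 16 rows.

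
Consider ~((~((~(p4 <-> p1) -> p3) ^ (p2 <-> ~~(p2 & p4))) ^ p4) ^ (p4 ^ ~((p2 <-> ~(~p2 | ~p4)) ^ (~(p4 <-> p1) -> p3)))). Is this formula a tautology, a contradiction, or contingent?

tautology

p1  p2  p3  p4     (p4 <-> p1)  ~(p4 <-> p1)  (~(p4 <-> p1) -> p3)  (p2 & p4)  ~(p2 & p4)  ~~(p2 & p4)  (p2 <-> ~~(p2 & p4))  ~p2  ~p4  (~p2 | ~p4)  ~(~p2 | ~p4)  (p2 <-> ~(~p2 | ~p4))  φ
F   F   F   F           T            F                 T                F          T            F                T             T    T        T            F                  T            T
F   F   F   T           F            T                 F                F          T            F                T             T    F        T            F                  T            T
F   F   T   F           T            F                 T                F          T            F                T             T    T        T            F                  T            T
F   F   T   T           F            T                 T                F          T            F                T             T    F        T            F                  T            T
F   T   F   F           T            F                 T                F          T            F                F             F    T        T            F                  F            T
F   T   F   T           F            T                 F                T          F            T                T             F    F        F            T                  T            T
F   T   T   F           T            F                 T                F          T            F                F             F    T        T            F                  F            T
F   T   T   T           F            T                 T                T          F            T                T             F    F        F            T                  T            T
T   F   F   F           F            T                 F                F          T            F                T             T    T        T            F                  T            T
T   F   F   T           T            F                 T                F          T            F                T             T    F        T            F                  T            T
T   F   T   F           F            T                 T                F          T            F                T             T    T        T            F                  T            T
T   F   T   T           T            F                 T                F          T            F                T             T    F        T            F                  T            T
T   T   F   F           F            T                 F                F          T            F                F             F    T        T            F                  F            T
T   T   F   T           T            F                 T                T          F            T                T             F    F        F            T                  T            T
T   T   T   F           F            T                 T                F          T            F                F             F    T        T            F                  F            T
T   T   T   T           T            F                 T                T          F            T                T             F    F        F            T                  T            T
Every row is T, so the formula is a tautology.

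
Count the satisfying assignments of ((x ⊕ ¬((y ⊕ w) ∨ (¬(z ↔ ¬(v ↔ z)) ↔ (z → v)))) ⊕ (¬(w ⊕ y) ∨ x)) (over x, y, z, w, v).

8

x | y | z | w | v || φ
F | F | F | F | F || F
F | F | F | F | T || T
F | F | F | T | F || F
F | F | F | T | T || F
F | F | T | F | F || T
F | F | T | F | T || T
F | F | T | T | F || F
F | F | T | T | T || F
F | T | F | F | F || F
F | T | F | F | T || F
F | T | F | T | F || F
F | T | F | T | T || T
F | T | T | F | F || F
F | T | T | F | T || F
F | T | T | T | F || T
F | T | T | T | T || T
T | F | F | F | F || T
T | F | F | F | T || F
T | F | F | T | F || F
T | F | F | T | T || F
T | F | T | F | F || F
T | F | T | F | T || F
T | F | T | T | F || F
T | F | T | T | T || F
T | T | F | F | F || F
T | T | F | F | T || F
T | T | F | T | F || T
T | T | F | T | T || F
T | T | T | F | F || F
T | T | T | F | T || F
T | T | T | T | F || F
T | T | T | T | T || F
The formula is true on 8 of the 32 rows.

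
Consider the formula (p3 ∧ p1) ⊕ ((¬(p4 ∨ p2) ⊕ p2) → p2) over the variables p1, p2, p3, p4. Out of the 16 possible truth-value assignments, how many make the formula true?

10

p1  p2  p3  p4  |  (p3 ∧ p1)  (p4 ∨ p2)  ¬(p4 ∨ p2)  (¬(p4 ∨ p2) ⊕ p2)  ((¬(p4 ∨ p2) ⊕ p2) → p2)  φ
F   F   F   F   |      F          F          T               T                     F              F
F   F   F   T   |      F          T          F               F                     T              T
F   F   T   F   |      F          F          T               T                     F              F
F   F   T   T   |      F          T          F               F                     T              T
F   T   F   F   |      F          T          F               T                     T              T
F   T   F   T   |      F          T          F               T                     T              T
F   T   T   F   |      F          T          F               T                     T              T
F   T   T   T   |      F          T          F               T                     T              T
T   F   F   F   |      F          F          T               T                     F              F
T   F   F   T   |      F          T          F               F                     T              T
T   F   T   F   |      T          F          T               T                     F              T
T   F   T   T   |      T          T          F               F                     T              F
T   T   F   F   |      F          T          F               T                     T              T
T   T   F   T   |      F          T          F               T                     T              T
T   T   T   F   |      T          T          F               T                     T              F
T   T   T   T   |      T          T          F               T                     T              F
The formula is true on 10 of the 16 rows.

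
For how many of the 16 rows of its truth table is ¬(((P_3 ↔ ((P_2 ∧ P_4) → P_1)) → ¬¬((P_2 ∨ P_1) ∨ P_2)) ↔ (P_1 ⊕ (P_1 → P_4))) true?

 P_1    P_2    P_3    P_4   |  (P_2 ∧ P_4)  ((P_2 ∧ P_4) → P_1)  (P_3 ↔ ((P_2 ∧ P_4) → P_1))  (P_2 ∨ P_1)  ((P_2 ∨ P_1) ∨ P_2)  ¬((P_2 ∨ P_1) ∨ P_2)  ¬¬((P_2 ∨ P_1) ∨ P_2)  (P_1 → P_4)  (P_1 ⊕ (P_1 → P_4))    φ  
 True   True   True   True  |      True             True                     True                 True             True                False                   True              True            False          True
 True   True   True  False  |     False             True                     True                 True             True                False                   True             False             True         False
 True   True  False   True  |      True             True                    False                 True             True                False                   True              True            False          True
 True   True  False  False  |     False             True                    False                 True             True                False                   True             False             True         False
 True  False   True   True  |     False             True                     True                 True             True                False                   True              True            False          True
 True  False   True  False  |     False             True                     True                 True             True                False                   True             False             True         False
 True  False  False   True  |     False             True                    False                 True             True                False                   True              True            False          True
 True  False  False  False  |     False             True                    False                 True             True                False                   True             False             True         False
False   True   True   True  |      True            False                    False                 True             True                False                   True              True             True         False
False   True   True  False  |     False             True                     True                 True             True                False                   True              True             True         False
False   True  False   True  |      True            False                     True                 True             True                False                   True              True             True         False
False   True  False  False  |     False             True                    False                 True             True                False                   True              True             True         False
False  False   True   True  |     False             True                     True                False            False                 True                  False              True             True          True
False  False   True  False  |     False             True                     True                False            False                 True                  False              True             True          True
False  False  False   True  |     False             True                    False                False            False                 True                  False              True             True         False
False  False  False  False  |     False             True                    False                False            False                 True                  False              True             True         False
The formula is true on 6 of the 16 rows.

6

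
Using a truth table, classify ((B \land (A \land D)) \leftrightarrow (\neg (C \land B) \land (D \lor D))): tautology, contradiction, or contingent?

  A   |   B   |   C   |   D   | (A \land D) | (B \land (A \land D)) | (C \land B) | \neg (C \land B) | (D \lor D) |   φ  
----- | ----- | ----- | ----- | ----------- | --------------------- | ----------- | ---------------- | ---------- | -----
 True |  True |  True |  True |     True    |          True         |     True    |      False       |    True    | False
 True |  True |  True | False |    False    |         False         |     True    |      False       |   False    |  True
 True |  True | False |  True |     True    |          True         |    False    |       True       |    True    |  True
 True |  True | False | False |    False    |         False         |    False    |       True       |   False    |  True
 True | False |  True |  True |     True    |         False         |    False    |       True       |    True    | False
 True | False |  True | False |    False    |         False         |    False    |       True       |   False    |  True
 True | False | False |  True |     True    |         False         |    False    |       True       |    True    | False
 True | False | False | False |    False    |         False         |    False    |       True       |   False    |  True
False |  True |  True |  True |    False    |         False         |     True    |      False       |    True    |  True
False |  True |  True | False |    False    |         False         |     True    |      False       |   False    |  True
False |  True | False |  True |    False    |         False         |    False    |       True       |    True    | False
False |  True | False | False |    False    |         False         |    False    |       True       |   False    |  True
False | False |  True |  True |    False    |         False         |    False    |       True       |    True    | False
False | False |  True | False |    False    |         False         |    False    |       True       |   False    |  True
False | False | False |  True |    False    |         False         |    False    |       True       |    True    | False
False | False | False | False |    False    |         False         |    False    |       True       |   False    |  True
10 of 16 rows are True, so the formula is contingent.

contingent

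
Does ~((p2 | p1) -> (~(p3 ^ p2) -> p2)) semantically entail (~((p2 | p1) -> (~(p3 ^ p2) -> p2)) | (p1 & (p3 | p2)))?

  p1  |   p2  |   p3  ||   φ   |   ψ  
False | False | False || False | False
False | False |  True || False | False
False |  True | False || False | False
False |  True |  True || False | False
 True | False | False ||  True |  True
 True | False |  True || False |  True
 True |  True | False || False |  True
 True |  True |  True || False |  True
In every row where φ is true, ψ is also true, so φ ⊨ ψ.

yes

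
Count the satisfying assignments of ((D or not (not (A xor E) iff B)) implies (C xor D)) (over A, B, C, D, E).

20

A | B | C | D | E || φ
1 | 1 | 1 | 1 | 1 || 0
1 | 1 | 1 | 1 | 0 || 0
1 | 1 | 1 | 0 | 1 || 1
1 | 1 | 1 | 0 | 0 || 1
1 | 1 | 0 | 1 | 1 || 1
1 | 1 | 0 | 1 | 0 || 1
1 | 1 | 0 | 0 | 1 || 1
1 | 1 | 0 | 0 | 0 || 0
1 | 0 | 1 | 1 | 1 || 0
1 | 0 | 1 | 1 | 0 || 0
1 | 0 | 1 | 0 | 1 || 1
1 | 0 | 1 | 0 | 0 || 1
1 | 0 | 0 | 1 | 1 || 1
1 | 0 | 0 | 1 | 0 || 1
1 | 0 | 0 | 0 | 1 || 0
1 | 0 | 0 | 0 | 0 || 1
0 | 1 | 1 | 1 | 1 || 0
0 | 1 | 1 | 1 | 0 || 0
0 | 1 | 1 | 0 | 1 || 1
0 | 1 | 1 | 0 | 0 || 1
0 | 1 | 0 | 1 | 1 || 1
0 | 1 | 0 | 1 | 0 || 1
0 | 1 | 0 | 0 | 1 || 0
0 | 1 | 0 | 0 | 0 || 1
0 | 0 | 1 | 1 | 1 || 0
0 | 0 | 1 | 1 | 0 || 0
0 | 0 | 1 | 0 | 1 || 1
0 | 0 | 1 | 0 | 0 || 1
0 | 0 | 0 | 1 | 1 || 1
0 | 0 | 0 | 1 | 0 || 1
0 | 0 | 0 | 0 | 1 || 1
0 | 0 | 0 | 0 | 0 || 0
The formula is true on 20 of the 32 rows.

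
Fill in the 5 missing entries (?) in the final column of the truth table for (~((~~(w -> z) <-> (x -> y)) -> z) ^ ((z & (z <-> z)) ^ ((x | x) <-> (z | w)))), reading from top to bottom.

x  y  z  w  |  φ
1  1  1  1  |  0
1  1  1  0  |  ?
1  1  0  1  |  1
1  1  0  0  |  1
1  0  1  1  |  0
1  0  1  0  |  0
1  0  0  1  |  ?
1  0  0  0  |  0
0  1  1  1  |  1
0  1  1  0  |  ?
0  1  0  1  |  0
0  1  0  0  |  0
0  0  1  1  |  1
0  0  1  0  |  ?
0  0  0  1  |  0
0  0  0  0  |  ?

Row x=1, y=1, z=1, w=0: ~((~~(w -> z) <-> (x -> y)) -> z) = 0, ((z & (z <-> z)) ^ ((x | x) <-> (z | w))) = 0, so the formula = 0.
Row x=1, y=0, z=0, w=1: ~((~~(w -> z) <-> (x -> y)) -> z) = 1, ((z & (z <-> z)) ^ ((x | x) <-> (z | w))) = 1, so the formula = 0.
Row x=0, y=1, z=1, w=0: ~((~~(w -> z) <-> (x -> y)) -> z) = 0, ((z & (z <-> z)) ^ ((x | x) <-> (z | w))) = 1, so the formula = 1.
Row x=0, y=0, z=1, w=0: ~((~~(w -> z) <-> (x -> y)) -> z) = 0, ((z & (z <-> z)) ^ ((x | x) <-> (z | w))) = 1, so the formula = 1.
Row x=0, y=0, z=0, w=0: ~((~~(w -> z) <-> (x -> y)) -> z) = 1, ((z & (z <-> z)) ^ ((x | x) <-> (z | w))) = 1, so the formula = 0.

0, 0, 1, 1, 0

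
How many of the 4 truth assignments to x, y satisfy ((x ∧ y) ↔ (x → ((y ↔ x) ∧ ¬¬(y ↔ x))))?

x | y | φ
- | - | -
F | F | F
F | T | F
T | F | T
T | T | T
The formula is true on 2 of the 4 rows.

2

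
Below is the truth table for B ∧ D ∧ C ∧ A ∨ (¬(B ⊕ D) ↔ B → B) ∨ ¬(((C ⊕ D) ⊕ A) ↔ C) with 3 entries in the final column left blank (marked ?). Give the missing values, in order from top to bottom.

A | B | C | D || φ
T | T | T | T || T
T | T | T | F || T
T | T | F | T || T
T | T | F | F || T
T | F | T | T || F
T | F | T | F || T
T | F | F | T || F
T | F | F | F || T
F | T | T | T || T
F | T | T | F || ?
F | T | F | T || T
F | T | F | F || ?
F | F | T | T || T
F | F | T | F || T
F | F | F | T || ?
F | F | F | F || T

Row A=F, B=T, C=T, D=F: (B ∧ D ∧ C ∧ A ∨ (¬(B ⊕ D) ↔ B → B)) = F, ¬(((C ⊕ D) ⊕ A) ↔ C) = F, so the formula = F.
Row A=F, B=T, C=F, D=F: (B ∧ D ∧ C ∧ A ∨ (¬(B ⊕ D) ↔ B → B)) = F, ¬(((C ⊕ D) ⊕ A) ↔ C) = F, so the formula = F.
Row A=F, B=F, C=F, D=T: (B ∧ D ∧ C ∧ A ∨ (¬(B ⊕ D) ↔ B → B)) = F, ¬(((C ⊕ D) ⊕ A) ↔ C) = T, so the formula = T.

F, F, T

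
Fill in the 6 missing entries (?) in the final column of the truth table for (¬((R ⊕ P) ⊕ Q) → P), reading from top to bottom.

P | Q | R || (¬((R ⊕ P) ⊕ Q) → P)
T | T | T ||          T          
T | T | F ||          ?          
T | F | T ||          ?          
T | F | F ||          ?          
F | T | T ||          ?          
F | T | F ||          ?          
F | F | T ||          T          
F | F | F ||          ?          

T, T, T, F, T, F

Row P=T, Q=T, R=F: ¬((R ⊕ P) ⊕ Q) = T, so (¬((R ⊕ P) ⊕ Q) → P) = T.
Row P=T, Q=F, R=T: ¬((R ⊕ P) ⊕ Q) = T, so (¬((R ⊕ P) ⊕ Q) → P) = T.
Row P=T, Q=F, R=F: ¬((R ⊕ P) ⊕ Q) = F, so (¬((R ⊕ P) ⊕ Q) → P) = T.
Row P=F, Q=T, R=T: ¬((R ⊕ P) ⊕ Q) = T, so (¬((R ⊕ P) ⊕ Q) → P) = F.
Row P=F, Q=T, R=F: ¬((R ⊕ P) ⊕ Q) = F, so (¬((R ⊕ P) ⊕ Q) → P) = T.
Row P=F, Q=F, R=F: ¬((R ⊕ P) ⊕ Q) = T, so (¬((R ⊕ P) ⊕ Q) → P) = F.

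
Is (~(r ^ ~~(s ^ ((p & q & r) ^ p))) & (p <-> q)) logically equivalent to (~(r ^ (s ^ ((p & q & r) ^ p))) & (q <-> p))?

p | q | r | s || φ | ψ
T | T | T | T || T | T
T | T | T | F || F | F
T | T | F | T || T | T
T | T | F | F || F | F
T | F | T | T || F | F
T | F | T | F || F | F
T | F | F | T || F | F
T | F | F | F || F | F
F | T | T | T || F | F
F | T | T | F || F | F
F | T | F | T || F | F
F | T | F | F || F | F
F | F | T | T || T | T
F | F | T | F || F | F
F | F | F | T || F | F
F | F | F | F || T | T
The columns for φ and ψ agree on every row, so they are logically equivalent.

equivalent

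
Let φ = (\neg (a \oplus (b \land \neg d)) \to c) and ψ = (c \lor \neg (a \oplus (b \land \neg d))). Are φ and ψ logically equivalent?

not equivalent

a | b | c | d || φ | ψ
1 | 1 | 1 | 1 || 1 | 1
1 | 1 | 1 | 0 || 1 | 1
1 | 1 | 0 | 1 || 1 | 0
1 | 1 | 0 | 0 || 0 | 1
1 | 0 | 1 | 1 || 1 | 1
1 | 0 | 1 | 0 || 1 | 1
1 | 0 | 0 | 1 || 1 | 0
1 | 0 | 0 | 0 || 1 | 0
0 | 1 | 1 | 1 || 1 | 1
0 | 1 | 1 | 0 || 1 | 1
0 | 1 | 0 | 1 || 0 | 1
0 | 1 | 0 | 0 || 1 | 0
0 | 0 | 1 | 1 || 1 | 1
0 | 0 | 1 | 0 || 1 | 1
0 | 0 | 0 | 1 || 0 | 1
0 | 0 | 0 | 0 || 0 | 1
The columns differ at a=1, b=1, c=0, d=1 (φ=1, ψ=0), so they are not equivalent.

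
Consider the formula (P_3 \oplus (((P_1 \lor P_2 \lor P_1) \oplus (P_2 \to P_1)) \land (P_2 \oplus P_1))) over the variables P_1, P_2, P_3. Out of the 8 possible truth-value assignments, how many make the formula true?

 P_1    P_2    P_3   |  (P_1 \lor P_2 \lor P_1)  (P_2 \to P_1)  (P_2 \oplus P_1)    φ  
 True   True   True  |            True                True           False         True
 True   True  False  |            True                True           False        False
 True  False   True  |            True                True            True         True
 True  False  False  |            True                True            True        False
False   True   True  |            True               False            True        False
False   True  False  |            True               False            True         True
False  False   True  |           False                True           False         True
False  False  False  |           False                True           False        False
The formula is true on 4 of the 8 rows.

4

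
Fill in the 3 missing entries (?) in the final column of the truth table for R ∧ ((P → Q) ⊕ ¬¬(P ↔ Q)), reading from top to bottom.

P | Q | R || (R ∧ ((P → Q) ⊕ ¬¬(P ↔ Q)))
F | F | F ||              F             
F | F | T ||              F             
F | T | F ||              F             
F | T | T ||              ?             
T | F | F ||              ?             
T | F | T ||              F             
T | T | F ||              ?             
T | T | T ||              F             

Row P=F, Q=T, R=T: ((P → Q) ⊕ ¬¬(P ↔ Q)) = T, so (R ∧ ((P → Q) ⊕ ¬¬(P ↔ Q))) = T.
Row P=T, Q=F, R=F: ((P → Q) ⊕ ¬¬(P ↔ Q)) = F, so (R ∧ ((P → Q) ⊕ ¬¬(P ↔ Q))) = F.
Row P=T, Q=T, R=F: ((P → Q) ⊕ ¬¬(P ↔ Q)) = F, so (R ∧ ((P → Q) ⊕ ¬¬(P ↔ Q))) = F.

T, F, F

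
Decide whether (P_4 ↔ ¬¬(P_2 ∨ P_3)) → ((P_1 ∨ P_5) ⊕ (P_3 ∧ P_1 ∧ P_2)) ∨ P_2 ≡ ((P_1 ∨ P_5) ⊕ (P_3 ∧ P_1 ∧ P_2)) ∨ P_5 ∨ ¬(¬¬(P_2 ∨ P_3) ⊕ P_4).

P_1  P_2  P_3  P_4  P_5  |  φ  ψ
 F    F    F    F    F   |  F  T
 F    F    F    F    T   |  T  T
 F    F    F    T    F   |  T  F
 F    F    F    T    T   |  T  T
 F    F    T    F    F   |  T  F
 F    F    T    F    T   |  T  T
 F    F    T    T    F   |  F  T
 F    F    T    T    T   |  T  T
 F    T    F    F    F   |  T  F
 F    T    F    F    T   |  T  T
 F    T    F    T    F   |  T  T
 F    T    F    T    T   |  T  T
 F    T    T    F    F   |  T  F
 F    T    T    F    T   |  T  T
 F    T    T    T    F   |  T  T
 F    T    T    T    T   |  T  T
 T    F    F    F    F   |  T  T
 T    F    F    F    T   |  T  T
 T    F    F    T    F   |  T  T
 T    F    F    T    T   |  T  T
 T    F    T    F    F   |  T  T
 T    F    T    F    T   |  T  T
 T    F    T    T    F   |  T  T
 T    F    T    T    T   |  T  T
 T    T    F    F    F   |  T  T
 T    T    F    F    T   |  T  T
 T    T    F    T    F   |  T  T
 T    T    F    T    T   |  T  T
 T    T    T    F    F   |  T  F
 T    T    T    F    T   |  T  T
 T    T    T    T    F   |  T  T
 T    T    T    T    T   |  T  T
The columns differ at P_1=F, P_2=F, P_3=F, P_4=F, P_5=F (φ=F, ψ=T), so they are not equivalent.

not equivalent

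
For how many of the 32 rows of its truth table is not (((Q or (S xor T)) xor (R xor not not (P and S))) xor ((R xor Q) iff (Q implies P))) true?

P | Q | R | S | T | φ
- | - | - | - | - | -
T | T | T | T | T | F
T | T | T | T | F | F
T | T | T | F | T | T
T | T | T | F | F | T
T | T | F | T | T | F
T | T | F | T | F | F
T | T | F | F | T | T
T | T | F | F | F | T
T | F | T | T | T | F
T | F | T | T | F | T
T | F | T | F | T | F
T | F | T | F | F | T
T | F | F | T | T | F
T | F | F | T | F | T
T | F | F | F | T | F
T | F | F | F | F | T
F | T | T | T | T | F
F | T | T | T | F | F
F | T | T | F | T | F
F | T | T | F | F | F
F | T | F | T | T | F
F | T | F | T | F | F
F | T | F | F | T | F
F | T | F | F | F | F
F | F | T | T | T | T
F | F | T | T | F | F
F | F | T | F | T | F
F | F | T | F | F | T
F | F | F | T | T | T
F | F | F | T | F | F
F | F | F | F | T | F
F | F | F | F | F | T
The formula is true on 12 of the 32 rows.

12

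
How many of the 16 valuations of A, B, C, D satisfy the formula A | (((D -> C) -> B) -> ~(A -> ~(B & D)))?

A  B  C  D  |  (D -> C)  ((D -> C) -> B)  (B & D)  ~(B & D)  (A -> ~(B & D))  ~(A -> ~(B & D))  φ
T  T  T  T  |     T             T            T        F             F                T          T
T  T  T  F  |     T             T            F        T             T                F          T
T  T  F  T  |     F             T            T        F             F                T          T
T  T  F  F  |     T             T            F        T             T                F          T
T  F  T  T  |     T             F            F        T             T                F          T
T  F  T  F  |     T             F            F        T             T                F          T
T  F  F  T  |     F             T            F        T             T                F          T
T  F  F  F  |     T             F            F        T             T                F          T
F  T  T  T  |     T             T            T        F             T                F          F
F  T  T  F  |     T             T            F        T             T                F          F
F  T  F  T  |     F             T            T        F             T                F          F
F  T  F  F  |     T             T            F        T             T                F          F
F  F  T  T  |     T             F            F        T             T                F          T
F  F  T  F  |     T             F            F        T             T                F          T
F  F  F  T  |     F             T            F        T             T                F          F
F  F  F  F  |     T             F            F        T             T                F          T
The formula is true on 11 of the 16 rows.

11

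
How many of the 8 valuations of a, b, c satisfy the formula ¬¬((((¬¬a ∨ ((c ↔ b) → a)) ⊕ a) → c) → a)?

a  b  c  |  φ
F  F  F  |  F
F  F  T  |  F
F  T  F  |  T
F  T  T  |  F
T  F  F  |  T
T  F  T  |  T
T  T  F  |  T
T  T  T  |  T
The formula is true on 5 of the 8 rows.

5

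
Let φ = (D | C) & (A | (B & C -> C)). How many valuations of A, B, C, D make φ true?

12

A  B  C  D     ((D | C) & (A | ((B & C) -> C)))
T  T  T  T                    T                
T  T  T  F                    T                
T  T  F  T                    T                
T  T  F  F                    F                
T  F  T  T                    T                
T  F  T  F                    T                
T  F  F  T                    T                
T  F  F  F                    F                
F  T  T  T                    T                
F  T  T  F                    T                
F  T  F  T                    T                
F  T  F  F                    F                
F  F  T  T                    T                
F  F  T  F                    T                
F  F  F  T                    T                
F  F  F  F                    F                
The formula is true on 12 of the 16 rows.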